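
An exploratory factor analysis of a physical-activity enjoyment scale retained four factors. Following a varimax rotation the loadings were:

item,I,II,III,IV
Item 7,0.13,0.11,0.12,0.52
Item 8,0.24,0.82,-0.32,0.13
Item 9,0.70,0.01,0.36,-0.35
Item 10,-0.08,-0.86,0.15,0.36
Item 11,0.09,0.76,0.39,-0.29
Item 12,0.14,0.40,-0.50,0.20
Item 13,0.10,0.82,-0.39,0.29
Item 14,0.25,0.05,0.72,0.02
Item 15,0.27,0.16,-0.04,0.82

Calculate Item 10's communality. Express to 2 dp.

h² = (-0.08)² + (-0.86)² + 0.15² + 0.36² = 0.0064 + 0.7396 + 0.0225 + 0.1296 = 0.8981

0.90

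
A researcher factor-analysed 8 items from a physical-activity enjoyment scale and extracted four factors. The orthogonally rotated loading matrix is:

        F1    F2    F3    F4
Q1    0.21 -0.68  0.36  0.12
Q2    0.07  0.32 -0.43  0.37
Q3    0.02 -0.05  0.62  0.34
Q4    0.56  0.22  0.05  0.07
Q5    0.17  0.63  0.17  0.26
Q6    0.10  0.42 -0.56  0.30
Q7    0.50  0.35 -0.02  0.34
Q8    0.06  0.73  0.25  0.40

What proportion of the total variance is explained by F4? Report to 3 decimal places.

0.088

SS loadings for F4 = 0.12² + 0.37² + 0.34² + 0.07² + 0.26² + 0.30² + 0.34² + 0.40² = 0.7050
Proportion of variance = 0.7050 / 8 = 0.0881.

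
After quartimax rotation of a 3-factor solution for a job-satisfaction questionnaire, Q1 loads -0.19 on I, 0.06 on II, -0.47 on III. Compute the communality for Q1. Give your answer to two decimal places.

0.26

h² = (-0.19)² + 0.06² + (-0.47)² = 0.0361 + 0.0036 + 0.2209 = 0.2606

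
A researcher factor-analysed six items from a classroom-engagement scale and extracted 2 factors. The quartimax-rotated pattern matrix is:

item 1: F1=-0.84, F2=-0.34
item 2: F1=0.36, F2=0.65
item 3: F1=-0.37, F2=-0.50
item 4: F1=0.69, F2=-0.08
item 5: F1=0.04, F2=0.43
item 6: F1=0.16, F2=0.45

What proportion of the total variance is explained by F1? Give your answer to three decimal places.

SS loadings for F1 = (-0.84)² + 0.36² + (-0.37)² + 0.69² + 0.04² + 0.16² = 1.4754
Proportion of variance = 1.4754 / 6 = 0.2459.

0.246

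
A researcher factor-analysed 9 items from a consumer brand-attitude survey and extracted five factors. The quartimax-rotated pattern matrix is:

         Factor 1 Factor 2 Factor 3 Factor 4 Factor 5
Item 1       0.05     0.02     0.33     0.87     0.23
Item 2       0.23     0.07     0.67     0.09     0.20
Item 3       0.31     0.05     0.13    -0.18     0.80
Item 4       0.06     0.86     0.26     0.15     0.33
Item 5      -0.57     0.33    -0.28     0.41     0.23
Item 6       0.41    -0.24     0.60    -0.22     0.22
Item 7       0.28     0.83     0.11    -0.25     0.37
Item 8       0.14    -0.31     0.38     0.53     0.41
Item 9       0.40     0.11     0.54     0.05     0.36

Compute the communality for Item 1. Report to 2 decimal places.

h² = 0.05² + 0.02² + 0.33² + 0.87² + 0.23² = 0.0025 + 0.0004 + 0.1089 + 0.7569 + 0.0529 = 0.9216

0.92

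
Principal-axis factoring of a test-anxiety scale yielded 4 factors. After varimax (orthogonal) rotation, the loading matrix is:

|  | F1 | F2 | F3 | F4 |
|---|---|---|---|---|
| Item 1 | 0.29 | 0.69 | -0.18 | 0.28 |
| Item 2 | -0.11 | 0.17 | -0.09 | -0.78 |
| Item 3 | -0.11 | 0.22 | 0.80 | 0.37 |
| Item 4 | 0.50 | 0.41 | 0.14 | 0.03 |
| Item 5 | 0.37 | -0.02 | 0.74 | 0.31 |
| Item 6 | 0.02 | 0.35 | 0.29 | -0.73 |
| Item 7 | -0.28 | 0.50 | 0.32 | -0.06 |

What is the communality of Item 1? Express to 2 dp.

h² = 0.29² + 0.69² + (-0.18)² + 0.28² = 0.0841 + 0.4761 + 0.0324 + 0.0784 = 0.6710

0.67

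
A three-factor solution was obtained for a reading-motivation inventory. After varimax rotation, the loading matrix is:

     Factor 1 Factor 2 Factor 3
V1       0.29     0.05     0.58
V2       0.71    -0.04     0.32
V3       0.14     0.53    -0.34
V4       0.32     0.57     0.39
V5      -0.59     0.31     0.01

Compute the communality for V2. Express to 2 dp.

h² = 0.71² + (-0.04)² + 0.32² = 0.5041 + 0.0016 + 0.1024 = 0.6081

0.61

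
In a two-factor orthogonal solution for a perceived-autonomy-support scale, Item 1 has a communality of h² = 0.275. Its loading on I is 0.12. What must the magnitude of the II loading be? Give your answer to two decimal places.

0.51

Under orthogonal rotation h² = Σλ², so λ_II² = h² − (0.0144) = 0.275 − 0.0144 = 0.2606.
|λ| = √0.2606 = 0.5105.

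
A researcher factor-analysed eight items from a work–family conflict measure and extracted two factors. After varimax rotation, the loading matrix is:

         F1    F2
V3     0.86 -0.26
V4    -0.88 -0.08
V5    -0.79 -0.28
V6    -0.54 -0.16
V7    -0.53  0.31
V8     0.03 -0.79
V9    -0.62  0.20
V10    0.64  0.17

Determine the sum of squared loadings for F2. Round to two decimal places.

SS loadings for F2 = (-0.26)² + (-0.08)² + (-0.28)² + (-0.16)² + 0.31² + (-0.79)² + 0.20² + 0.17² = 0.0676 + 0.0064 + 0.0784 + 0.0256 + 0.0961 + 0.6241 + 0.0400 + 0.0289 = 0.9671

0.97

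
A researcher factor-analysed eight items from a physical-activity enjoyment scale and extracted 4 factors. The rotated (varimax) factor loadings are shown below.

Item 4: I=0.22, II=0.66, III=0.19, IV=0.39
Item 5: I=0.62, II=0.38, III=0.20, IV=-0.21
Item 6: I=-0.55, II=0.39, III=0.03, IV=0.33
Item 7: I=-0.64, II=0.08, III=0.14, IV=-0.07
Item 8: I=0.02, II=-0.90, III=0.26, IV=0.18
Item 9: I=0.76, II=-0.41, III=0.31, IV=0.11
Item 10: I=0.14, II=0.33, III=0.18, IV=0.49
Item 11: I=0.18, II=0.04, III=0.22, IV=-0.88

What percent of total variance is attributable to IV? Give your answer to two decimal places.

SS loadings for IV = 0.39² + (-0.21)² + 0.33² + (-0.07)² + 0.18² + 0.11² + 0.49² + (-0.88)² = 1.3690
With 8 standardized items, total variance = 8. Proportion = 1.3690/8 = 0.1711 → 17.11%.

17.11%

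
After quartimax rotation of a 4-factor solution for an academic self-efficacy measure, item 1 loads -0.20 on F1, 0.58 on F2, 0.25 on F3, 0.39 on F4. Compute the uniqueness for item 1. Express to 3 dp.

0.409

h² = (-0.20)² + 0.58² + 0.25² + 0.39² = 0.0400 + 0.3364 + 0.0625 + 0.1521 = 0.5910
Uniqueness u² = 1 − h² = 1 − 0.5910 = 0.4090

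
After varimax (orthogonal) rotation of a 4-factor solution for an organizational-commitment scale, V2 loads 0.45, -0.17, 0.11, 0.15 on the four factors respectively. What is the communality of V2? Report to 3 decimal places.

0.266

h² = 0.45² + (-0.17)² + 0.11² + 0.15² = 0.2025 + 0.0289 + 0.0121 + 0.0225 = 0.2660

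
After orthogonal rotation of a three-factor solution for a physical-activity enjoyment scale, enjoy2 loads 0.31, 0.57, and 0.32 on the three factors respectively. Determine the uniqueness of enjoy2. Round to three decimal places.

h² = 0.31² + 0.57² + 0.32² = 0.0961 + 0.3249 + 0.1024 = 0.5234
Uniqueness u² = 1 − h² = 1 − 0.5234 = 0.4766

0.477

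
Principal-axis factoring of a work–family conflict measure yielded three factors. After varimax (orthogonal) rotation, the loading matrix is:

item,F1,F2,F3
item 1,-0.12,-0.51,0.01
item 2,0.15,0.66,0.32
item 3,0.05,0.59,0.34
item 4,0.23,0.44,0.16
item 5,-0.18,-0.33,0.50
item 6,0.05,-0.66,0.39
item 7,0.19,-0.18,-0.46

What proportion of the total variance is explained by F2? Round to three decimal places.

0.259

SS loadings for F2 = (-0.51)² + 0.66² + 0.59² + 0.44² + (-0.33)² + (-0.66)² + (-0.18)² = 1.8143
Proportion of variance = 1.8143 / 7 = 0.2592.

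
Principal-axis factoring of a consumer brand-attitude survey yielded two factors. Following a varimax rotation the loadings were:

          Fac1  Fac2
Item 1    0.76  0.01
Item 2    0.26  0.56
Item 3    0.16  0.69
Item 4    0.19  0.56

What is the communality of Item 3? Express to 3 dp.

0.502

h² = 0.16² + 0.69² = 0.0256 + 0.4761 = 0.5017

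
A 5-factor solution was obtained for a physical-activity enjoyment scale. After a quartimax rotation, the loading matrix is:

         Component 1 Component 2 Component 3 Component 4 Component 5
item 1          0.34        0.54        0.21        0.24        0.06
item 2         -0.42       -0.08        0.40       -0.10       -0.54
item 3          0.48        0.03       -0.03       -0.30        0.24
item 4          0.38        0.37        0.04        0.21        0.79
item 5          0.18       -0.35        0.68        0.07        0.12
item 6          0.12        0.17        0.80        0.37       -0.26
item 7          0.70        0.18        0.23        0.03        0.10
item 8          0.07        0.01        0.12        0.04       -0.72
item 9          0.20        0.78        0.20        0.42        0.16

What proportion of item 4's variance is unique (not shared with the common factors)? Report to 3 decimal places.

h² = 0.38² + 0.37² + 0.04² + 0.21² + 0.79² = 0.1444 + 0.1369 + 0.0016 + 0.0441 + 0.6241 = 0.9511
Uniqueness u² = 1 − h² = 1 − 0.9511 = 0.0489

0.049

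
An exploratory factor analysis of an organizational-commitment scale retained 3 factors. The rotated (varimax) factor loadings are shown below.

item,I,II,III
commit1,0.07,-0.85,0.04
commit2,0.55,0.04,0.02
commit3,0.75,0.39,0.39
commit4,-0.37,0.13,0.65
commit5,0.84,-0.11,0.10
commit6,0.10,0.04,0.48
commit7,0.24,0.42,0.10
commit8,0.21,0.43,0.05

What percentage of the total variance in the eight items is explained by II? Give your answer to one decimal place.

15.9%

SS loadings for II = (-0.85)² + 0.04² + 0.39² + 0.13² + (-0.11)² + 0.04² + 0.42² + 0.43² = 1.2681
With 8 standardized items, total variance = 8. Proportion = 1.2681/8 = 0.1585 → 15.85%.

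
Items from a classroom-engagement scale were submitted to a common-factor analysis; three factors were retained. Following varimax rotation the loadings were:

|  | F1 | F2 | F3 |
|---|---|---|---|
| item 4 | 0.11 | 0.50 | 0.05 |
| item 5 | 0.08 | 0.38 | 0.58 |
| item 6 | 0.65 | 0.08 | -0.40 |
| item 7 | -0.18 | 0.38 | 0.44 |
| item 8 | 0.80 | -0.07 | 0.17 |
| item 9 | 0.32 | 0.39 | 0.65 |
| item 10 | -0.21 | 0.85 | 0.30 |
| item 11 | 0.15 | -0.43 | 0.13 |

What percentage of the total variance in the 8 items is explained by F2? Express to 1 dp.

20.1%

SS loadings for F2 = 0.50² + 0.38² + 0.08² + 0.38² + (-0.07)² + 0.39² + 0.85² + (-0.43)² = 1.6096
With 8 standardized items, total variance = 8. Proportion = 1.6096/8 = 0.2012 → 20.12%.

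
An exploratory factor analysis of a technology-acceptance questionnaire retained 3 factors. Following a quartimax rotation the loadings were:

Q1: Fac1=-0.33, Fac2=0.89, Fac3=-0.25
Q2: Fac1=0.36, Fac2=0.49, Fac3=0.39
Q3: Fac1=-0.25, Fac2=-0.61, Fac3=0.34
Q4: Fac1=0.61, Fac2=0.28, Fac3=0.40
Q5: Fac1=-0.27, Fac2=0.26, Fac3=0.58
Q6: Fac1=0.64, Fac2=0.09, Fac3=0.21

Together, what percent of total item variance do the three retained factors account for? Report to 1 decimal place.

SS loadings by factor: 1.1556, 1.5584, 0.8707; total = 3.5847.
Total variance with 6 standardized items is 6, so the solution explains 3.5847/6 = 0.5975 = 59.75%.

59.7%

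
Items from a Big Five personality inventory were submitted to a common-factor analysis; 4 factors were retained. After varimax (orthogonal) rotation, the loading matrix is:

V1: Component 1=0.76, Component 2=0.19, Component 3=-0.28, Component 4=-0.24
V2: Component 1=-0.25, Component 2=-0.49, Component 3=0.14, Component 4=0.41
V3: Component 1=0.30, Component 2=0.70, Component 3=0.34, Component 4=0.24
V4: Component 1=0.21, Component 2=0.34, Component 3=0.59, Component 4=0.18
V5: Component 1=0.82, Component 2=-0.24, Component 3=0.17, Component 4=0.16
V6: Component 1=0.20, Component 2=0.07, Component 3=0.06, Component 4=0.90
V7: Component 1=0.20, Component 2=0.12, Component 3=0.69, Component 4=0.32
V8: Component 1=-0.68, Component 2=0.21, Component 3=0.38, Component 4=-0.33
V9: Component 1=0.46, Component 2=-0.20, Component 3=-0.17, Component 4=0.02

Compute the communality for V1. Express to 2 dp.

0.75

h² = 0.76² + 0.19² + (-0.28)² + (-0.24)² = 0.5776 + 0.0361 + 0.0784 + 0.0576 = 0.7497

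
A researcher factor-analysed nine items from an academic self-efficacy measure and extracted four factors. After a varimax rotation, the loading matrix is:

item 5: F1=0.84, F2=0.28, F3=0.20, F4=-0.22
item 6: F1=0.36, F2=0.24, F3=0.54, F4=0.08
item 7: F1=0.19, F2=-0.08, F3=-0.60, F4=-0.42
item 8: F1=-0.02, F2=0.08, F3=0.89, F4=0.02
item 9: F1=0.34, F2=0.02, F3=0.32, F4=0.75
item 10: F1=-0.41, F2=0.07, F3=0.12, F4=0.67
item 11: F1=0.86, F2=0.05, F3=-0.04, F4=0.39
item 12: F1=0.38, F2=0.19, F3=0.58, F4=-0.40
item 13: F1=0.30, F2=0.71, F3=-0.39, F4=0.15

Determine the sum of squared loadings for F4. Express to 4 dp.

SS loadings for F4 = (-0.22)² + 0.08² + (-0.42)² + 0.02² + 0.75² + 0.67² + 0.39² + (-0.40)² + 0.15² = 0.0484 + 0.0064 + 0.1764 + 0.0004 + 0.5625 + 0.4489 + 0.1521 + 0.1600 + 0.0225 = 1.5776

1.5776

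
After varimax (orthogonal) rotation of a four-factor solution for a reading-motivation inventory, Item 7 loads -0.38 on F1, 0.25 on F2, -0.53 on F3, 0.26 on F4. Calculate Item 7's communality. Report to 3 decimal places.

0.555

h² = (-0.38)² + 0.25² + (-0.53)² + 0.26² = 0.1444 + 0.0625 + 0.2809 + 0.0676 = 0.5554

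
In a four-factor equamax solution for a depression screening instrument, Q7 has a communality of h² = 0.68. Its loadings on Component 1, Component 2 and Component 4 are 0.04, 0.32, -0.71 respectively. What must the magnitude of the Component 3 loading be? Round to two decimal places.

0.27

Under orthogonal rotation h² = Σλ², so λ_Component 3² = h² − (0.6081) = 0.68 − 0.6081 = 0.0719.
|λ| = √0.0719 = 0.2681.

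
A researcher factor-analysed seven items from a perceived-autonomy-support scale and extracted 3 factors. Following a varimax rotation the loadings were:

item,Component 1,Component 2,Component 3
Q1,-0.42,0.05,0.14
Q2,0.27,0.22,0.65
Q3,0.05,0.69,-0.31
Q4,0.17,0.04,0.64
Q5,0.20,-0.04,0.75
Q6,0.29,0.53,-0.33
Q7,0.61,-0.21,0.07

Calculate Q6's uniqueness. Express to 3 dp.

0.526

h² = 0.29² + 0.53² + (-0.33)² = 0.0841 + 0.2809 + 0.1089 = 0.4739
Uniqueness u² = 1 − h² = 1 − 0.4739 = 0.5261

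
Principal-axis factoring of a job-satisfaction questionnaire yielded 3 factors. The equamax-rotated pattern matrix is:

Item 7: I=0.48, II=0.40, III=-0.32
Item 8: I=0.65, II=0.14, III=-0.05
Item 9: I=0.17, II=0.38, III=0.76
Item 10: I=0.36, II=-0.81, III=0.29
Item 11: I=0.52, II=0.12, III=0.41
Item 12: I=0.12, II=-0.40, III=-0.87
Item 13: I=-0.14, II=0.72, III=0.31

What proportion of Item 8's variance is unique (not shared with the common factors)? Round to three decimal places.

h² = 0.65² + 0.14² + (-0.05)² = 0.4225 + 0.0196 + 0.0025 = 0.4446
Uniqueness u² = 1 − h² = 1 − 0.4446 = 0.5554

0.555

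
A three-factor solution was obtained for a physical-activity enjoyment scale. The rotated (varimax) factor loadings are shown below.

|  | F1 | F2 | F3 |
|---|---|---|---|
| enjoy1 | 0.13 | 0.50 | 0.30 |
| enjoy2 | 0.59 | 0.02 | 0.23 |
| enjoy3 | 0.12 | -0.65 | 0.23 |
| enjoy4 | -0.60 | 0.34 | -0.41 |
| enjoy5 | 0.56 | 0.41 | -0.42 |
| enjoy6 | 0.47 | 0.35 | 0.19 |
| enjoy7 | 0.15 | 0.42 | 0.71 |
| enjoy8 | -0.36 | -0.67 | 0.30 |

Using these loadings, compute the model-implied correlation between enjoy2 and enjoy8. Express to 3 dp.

r̂ = Σ λ_i·λ_j across factors = (0.59)(-0.36) + (0.02)(-0.67) + (0.23)(0.30)
  = -0.2124 -0.0134 +0.0690 = -0.1568

-0.157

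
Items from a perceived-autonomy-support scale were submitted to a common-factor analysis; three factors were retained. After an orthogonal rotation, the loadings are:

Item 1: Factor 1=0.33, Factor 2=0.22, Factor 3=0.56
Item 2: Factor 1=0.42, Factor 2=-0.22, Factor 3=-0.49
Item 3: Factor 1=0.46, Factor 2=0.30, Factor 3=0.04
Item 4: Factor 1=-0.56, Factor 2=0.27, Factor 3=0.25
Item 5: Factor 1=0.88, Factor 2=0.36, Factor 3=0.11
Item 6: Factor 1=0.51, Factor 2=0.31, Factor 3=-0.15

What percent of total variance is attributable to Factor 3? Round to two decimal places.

10.87%

SS loadings for Factor 3 = 0.56² + (-0.49)² + 0.04² + 0.25² + 0.11² + (-0.15)² = 0.6524
With 6 standardized items, total variance = 6. Proportion = 0.6524/6 = 0.1087 → 10.87%.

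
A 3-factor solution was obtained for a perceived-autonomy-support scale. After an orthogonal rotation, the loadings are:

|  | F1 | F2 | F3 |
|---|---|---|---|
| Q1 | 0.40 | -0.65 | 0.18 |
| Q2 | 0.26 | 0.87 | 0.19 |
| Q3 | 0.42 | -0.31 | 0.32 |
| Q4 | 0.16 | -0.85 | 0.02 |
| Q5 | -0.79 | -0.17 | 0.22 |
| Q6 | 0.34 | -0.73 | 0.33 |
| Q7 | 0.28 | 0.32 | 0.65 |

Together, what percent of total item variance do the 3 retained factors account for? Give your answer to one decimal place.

66.6%

Communalities: 0.6149, 0.8606, 0.3749, 0.7485, 0.7014, 0.7574, 0.6033; Σh² = 4.6610.
Total variance with 7 standardized items is 7, so the solution explains 4.6610/7 = 0.6659 = 66.59%.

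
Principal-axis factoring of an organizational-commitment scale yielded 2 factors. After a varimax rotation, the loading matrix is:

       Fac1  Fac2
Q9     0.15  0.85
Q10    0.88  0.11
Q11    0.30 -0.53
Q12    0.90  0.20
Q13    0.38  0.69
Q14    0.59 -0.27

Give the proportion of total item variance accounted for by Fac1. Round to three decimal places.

0.365

SS loadings for Fac1 = 0.15² + 0.88² + 0.30² + 0.90² + 0.38² + 0.59² = 2.1894
Proportion of variance = 2.1894 / 6 = 0.3649.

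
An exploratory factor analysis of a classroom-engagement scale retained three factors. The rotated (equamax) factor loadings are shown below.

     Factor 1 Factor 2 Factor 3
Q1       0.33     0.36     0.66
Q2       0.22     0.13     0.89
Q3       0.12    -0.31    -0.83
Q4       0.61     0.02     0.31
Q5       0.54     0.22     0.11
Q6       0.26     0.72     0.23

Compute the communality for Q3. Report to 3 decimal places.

0.799

h² = 0.12² + (-0.31)² + (-0.83)² = 0.0144 + 0.0961 + 0.6889 = 0.7994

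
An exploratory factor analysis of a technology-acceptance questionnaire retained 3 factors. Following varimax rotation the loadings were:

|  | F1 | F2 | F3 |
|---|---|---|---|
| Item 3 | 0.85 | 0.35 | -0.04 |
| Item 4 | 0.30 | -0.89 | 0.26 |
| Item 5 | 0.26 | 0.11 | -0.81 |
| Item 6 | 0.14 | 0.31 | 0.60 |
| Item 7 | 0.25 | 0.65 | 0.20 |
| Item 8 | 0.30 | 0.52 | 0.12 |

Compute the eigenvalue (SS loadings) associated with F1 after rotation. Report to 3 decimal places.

SS loadings for F1 = 0.85² + 0.30² + 0.26² + 0.14² + 0.25² + 0.30² = 0.7225 + 0.0900 + 0.0676 + 0.0196 + 0.0625 + 0.0900 = 1.0522

1.052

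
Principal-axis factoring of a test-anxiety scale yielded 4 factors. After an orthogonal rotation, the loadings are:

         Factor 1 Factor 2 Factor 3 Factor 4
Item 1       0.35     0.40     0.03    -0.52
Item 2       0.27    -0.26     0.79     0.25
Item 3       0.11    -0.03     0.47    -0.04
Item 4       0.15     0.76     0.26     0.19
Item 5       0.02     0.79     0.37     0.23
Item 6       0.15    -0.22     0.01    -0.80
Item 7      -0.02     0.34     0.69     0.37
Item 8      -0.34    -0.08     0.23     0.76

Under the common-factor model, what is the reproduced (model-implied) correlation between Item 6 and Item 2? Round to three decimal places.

r̂ = Σ λ_i·λ_j across factors = (0.15)(0.27) + (-0.22)(-0.26) + (0.01)(0.79) + (-0.80)(0.25)
  = +0.0405 +0.0572 +0.0079 -0.2000 = -0.0944

-0.094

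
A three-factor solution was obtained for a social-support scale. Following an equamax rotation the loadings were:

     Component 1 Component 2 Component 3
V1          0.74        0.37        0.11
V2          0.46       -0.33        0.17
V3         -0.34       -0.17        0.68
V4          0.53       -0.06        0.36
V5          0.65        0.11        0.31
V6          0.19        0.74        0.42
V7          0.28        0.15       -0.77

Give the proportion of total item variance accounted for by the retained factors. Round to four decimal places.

0.5788

SS loadings by factor: 1.6927, 0.8605, 1.4984; total = 4.0516.
Total variance with 7 standardized items is 7, so the solution explains 4.0516/7 = 0.5788.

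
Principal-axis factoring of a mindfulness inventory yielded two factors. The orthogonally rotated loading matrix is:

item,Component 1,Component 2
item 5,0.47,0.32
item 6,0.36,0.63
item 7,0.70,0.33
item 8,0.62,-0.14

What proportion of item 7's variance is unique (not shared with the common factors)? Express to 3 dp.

h² = 0.70² + 0.33² = 0.4900 + 0.1089 = 0.5989
Uniqueness u² = 1 − h² = 1 − 0.5989 = 0.4011

0.401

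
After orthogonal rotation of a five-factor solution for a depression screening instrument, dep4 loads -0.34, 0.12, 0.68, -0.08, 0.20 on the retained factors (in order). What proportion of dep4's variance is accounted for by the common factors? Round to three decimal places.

h² = (-0.34)² + 0.12² + 0.68² + (-0.08)² + 0.20² = 0.1156 + 0.0144 + 0.4624 + 0.0064 + 0.0400 = 0.6388

0.639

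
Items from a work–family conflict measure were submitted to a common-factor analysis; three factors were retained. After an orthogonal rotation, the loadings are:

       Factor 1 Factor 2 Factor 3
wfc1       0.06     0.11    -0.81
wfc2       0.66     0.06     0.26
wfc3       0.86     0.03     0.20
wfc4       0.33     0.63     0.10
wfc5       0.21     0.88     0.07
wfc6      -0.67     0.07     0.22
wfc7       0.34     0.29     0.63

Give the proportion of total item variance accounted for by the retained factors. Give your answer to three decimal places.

Communalities: 0.6718, 0.5068, 0.7805, 0.5158, 0.8234, 0.5022, 0.5966; Σh² = 4.3971.
Total variance with 7 standardized items is 7, so the solution explains 4.3971/7 = 0.6282.

0.628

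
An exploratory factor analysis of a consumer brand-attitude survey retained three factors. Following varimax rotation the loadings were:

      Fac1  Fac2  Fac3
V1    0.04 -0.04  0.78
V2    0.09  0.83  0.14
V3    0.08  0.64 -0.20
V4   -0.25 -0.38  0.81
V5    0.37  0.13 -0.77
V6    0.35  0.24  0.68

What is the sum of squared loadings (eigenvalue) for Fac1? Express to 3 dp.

0.338

SS loadings for Fac1 = 0.04² + 0.09² + 0.08² + (-0.25)² + 0.37² + 0.35² = 0.0016 + 0.0081 + 0.0064 + 0.0625 + 0.1369 + 0.1225 = 0.3380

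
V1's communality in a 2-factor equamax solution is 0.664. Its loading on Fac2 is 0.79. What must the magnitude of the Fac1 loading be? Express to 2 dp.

Under orthogonal rotation h² = Σλ², so λ_Fac1² = h² − (0.6241) = 0.664 − 0.6241 = 0.0399.
|λ| = √0.0399 = 0.1997.

0.20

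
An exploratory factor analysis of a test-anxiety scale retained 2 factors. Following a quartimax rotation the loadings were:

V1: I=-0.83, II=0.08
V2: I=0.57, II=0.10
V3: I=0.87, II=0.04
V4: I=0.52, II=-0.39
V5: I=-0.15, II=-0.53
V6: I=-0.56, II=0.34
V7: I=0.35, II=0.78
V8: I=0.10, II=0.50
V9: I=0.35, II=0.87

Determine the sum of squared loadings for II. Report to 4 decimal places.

SS loadings for II = 0.08² + 0.10² + 0.04² + (-0.39)² + (-0.53)² + 0.34² + 0.78² + 0.50² + 0.87² = 0.0064 + 0.0100 + 0.0016 + 0.1521 + 0.2809 + 0.1156 + 0.6084 + 0.2500 + 0.7569 = 2.1819

2.1819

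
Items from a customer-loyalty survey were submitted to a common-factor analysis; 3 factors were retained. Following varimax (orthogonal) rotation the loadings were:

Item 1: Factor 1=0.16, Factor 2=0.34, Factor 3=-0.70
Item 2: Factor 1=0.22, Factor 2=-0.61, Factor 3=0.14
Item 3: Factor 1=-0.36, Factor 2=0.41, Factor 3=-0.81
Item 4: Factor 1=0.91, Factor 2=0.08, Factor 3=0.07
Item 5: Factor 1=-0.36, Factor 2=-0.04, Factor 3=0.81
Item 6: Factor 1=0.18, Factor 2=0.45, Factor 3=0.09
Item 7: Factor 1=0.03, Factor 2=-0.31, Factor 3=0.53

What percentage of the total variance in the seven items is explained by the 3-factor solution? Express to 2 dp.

61.04%

Communalities: 0.6312, 0.4401, 0.9538, 0.8394, 0.7873, 0.2430, 0.3779; Σh² = 4.2727.
Total variance with 7 standardized items is 7, so the solution explains 4.2727/7 = 0.6104 = 61.04%.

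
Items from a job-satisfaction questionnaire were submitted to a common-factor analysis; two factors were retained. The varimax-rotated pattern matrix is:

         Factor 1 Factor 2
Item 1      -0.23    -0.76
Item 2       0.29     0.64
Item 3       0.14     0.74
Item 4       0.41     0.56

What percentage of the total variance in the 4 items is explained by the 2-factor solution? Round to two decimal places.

54.33%

Communalities: 0.6305, 0.4937, 0.5672, 0.4817; Σh² = 2.1731.
Total variance with 4 standardized items is 4, so the solution explains 2.1731/4 = 0.5433 = 54.33%.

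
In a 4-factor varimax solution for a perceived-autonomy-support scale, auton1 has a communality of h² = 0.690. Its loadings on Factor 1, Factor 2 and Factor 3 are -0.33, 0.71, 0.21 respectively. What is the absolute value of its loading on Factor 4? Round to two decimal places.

0.18

Under orthogonal rotation h² = Σλ², so λ_Factor 4² = h² − (0.6571) = 0.690 − 0.6571 = 0.0329.
|λ| = √0.0329 = 0.1814.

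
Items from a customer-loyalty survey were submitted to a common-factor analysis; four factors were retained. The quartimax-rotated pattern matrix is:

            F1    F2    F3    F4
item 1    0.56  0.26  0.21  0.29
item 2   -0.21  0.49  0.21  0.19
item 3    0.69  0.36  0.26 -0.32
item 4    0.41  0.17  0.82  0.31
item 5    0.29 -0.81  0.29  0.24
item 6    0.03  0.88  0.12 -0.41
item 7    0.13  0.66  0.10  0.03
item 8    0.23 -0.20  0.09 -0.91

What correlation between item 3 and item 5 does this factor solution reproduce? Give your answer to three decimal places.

r̂ = Σ λ_i·λ_j across factors = (0.69)(0.29) + (0.36)(-0.81) + (0.26)(0.29) + (-0.32)(0.24)
  = +0.2001 -0.2916 +0.0754 -0.0768 = -0.0929

-0.093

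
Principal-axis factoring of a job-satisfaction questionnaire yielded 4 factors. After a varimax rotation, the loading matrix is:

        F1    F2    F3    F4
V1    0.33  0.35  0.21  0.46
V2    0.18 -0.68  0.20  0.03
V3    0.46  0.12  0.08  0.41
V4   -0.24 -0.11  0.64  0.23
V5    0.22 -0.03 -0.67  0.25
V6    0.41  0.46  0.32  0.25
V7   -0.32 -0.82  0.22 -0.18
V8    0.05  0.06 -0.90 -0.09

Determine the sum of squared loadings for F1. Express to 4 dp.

SS loadings for F1 = 0.33² + 0.18² + 0.46² + (-0.24)² + 0.22² + 0.41² + (-0.32)² + 0.05² = 0.1089 + 0.0324 + 0.2116 + 0.0576 + 0.0484 + 0.1681 + 0.1024 + 0.0025 = 0.7319

0.7319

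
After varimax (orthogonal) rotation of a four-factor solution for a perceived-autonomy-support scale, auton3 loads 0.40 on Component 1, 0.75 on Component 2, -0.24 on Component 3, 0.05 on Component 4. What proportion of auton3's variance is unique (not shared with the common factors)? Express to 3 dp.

h² = 0.40² + 0.75² + (-0.24)² + 0.05² = 0.1600 + 0.5625 + 0.0576 + 0.0025 = 0.7826
Uniqueness u² = 1 − h² = 1 − 0.7826 = 0.2174

0.217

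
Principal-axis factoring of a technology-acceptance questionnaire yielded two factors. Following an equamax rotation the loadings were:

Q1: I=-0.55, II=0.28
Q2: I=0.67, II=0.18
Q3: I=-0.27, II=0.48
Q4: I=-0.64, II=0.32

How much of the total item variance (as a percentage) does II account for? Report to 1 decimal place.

SS loadings for II = 0.28² + 0.18² + 0.48² + 0.32² = 0.4436
With 4 standardized items, total variance = 4. Proportion = 0.4436/4 = 0.1109 → 11.09%.

11.1%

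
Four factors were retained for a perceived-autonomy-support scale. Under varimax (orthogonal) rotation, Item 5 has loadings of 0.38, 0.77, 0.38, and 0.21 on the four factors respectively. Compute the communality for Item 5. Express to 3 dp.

0.926

h² = 0.38² + 0.77² + 0.38² + 0.21² = 0.1444 + 0.5929 + 0.1444 + 0.0441 = 0.9258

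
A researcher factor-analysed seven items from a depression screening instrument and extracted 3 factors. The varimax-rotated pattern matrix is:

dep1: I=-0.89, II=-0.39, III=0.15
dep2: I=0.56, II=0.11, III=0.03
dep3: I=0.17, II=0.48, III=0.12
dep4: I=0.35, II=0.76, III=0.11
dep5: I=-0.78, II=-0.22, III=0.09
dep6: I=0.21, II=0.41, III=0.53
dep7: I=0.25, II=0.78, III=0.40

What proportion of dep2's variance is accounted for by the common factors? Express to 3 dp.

0.327

h² = 0.56² + 0.11² + 0.03² = 0.3136 + 0.0121 + 0.0009 = 0.3266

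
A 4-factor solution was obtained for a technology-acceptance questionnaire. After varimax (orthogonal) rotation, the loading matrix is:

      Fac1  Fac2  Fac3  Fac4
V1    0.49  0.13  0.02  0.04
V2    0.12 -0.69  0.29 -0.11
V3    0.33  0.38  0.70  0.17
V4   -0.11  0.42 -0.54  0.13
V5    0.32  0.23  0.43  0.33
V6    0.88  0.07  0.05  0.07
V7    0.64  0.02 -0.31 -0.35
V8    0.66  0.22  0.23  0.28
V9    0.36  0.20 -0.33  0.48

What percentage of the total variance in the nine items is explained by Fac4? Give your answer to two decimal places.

SS loadings for Fac4 = 0.04² + (-0.11)² + 0.17² + 0.13² + 0.33² + 0.07² + (-0.35)² + 0.28² + 0.48² = 0.6046
With 9 standardized items, total variance = 9. Proportion = 0.6046/9 = 0.0672 → 6.72%.

6.72%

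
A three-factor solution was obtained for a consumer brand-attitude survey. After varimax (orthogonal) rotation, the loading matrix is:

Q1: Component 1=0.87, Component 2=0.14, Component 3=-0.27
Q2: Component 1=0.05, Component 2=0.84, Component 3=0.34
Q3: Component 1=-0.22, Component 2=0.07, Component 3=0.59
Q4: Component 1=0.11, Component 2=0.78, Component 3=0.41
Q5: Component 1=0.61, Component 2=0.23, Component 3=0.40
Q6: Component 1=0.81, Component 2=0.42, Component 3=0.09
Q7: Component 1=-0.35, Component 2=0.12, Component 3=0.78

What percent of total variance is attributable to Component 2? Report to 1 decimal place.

SS loadings for Component 2 = 0.14² + 0.84² + 0.07² + 0.78² + 0.23² + 0.42² + 0.12² = 1.5822
With 7 standardized items, total variance = 7. Proportion = 1.5822/7 = 0.2260 → 22.60%.

22.6%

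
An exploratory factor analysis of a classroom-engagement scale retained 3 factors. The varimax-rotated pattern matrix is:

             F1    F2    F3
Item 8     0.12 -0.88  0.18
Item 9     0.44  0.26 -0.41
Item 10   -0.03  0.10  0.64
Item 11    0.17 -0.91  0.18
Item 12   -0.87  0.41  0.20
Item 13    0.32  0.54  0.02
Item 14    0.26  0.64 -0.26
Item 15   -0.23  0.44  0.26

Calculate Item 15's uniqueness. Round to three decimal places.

h² = (-0.23)² + 0.44² + 0.26² = 0.0529 + 0.1936 + 0.0676 = 0.3141
Uniqueness u² = 1 − h² = 1 − 0.3141 = 0.6859

0.686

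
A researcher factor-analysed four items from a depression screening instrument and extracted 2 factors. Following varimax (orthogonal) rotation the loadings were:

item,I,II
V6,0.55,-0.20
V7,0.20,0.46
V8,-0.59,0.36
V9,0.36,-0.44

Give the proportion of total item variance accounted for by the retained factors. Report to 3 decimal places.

0.349

Communalities: 0.3425, 0.2516, 0.4777, 0.3232; Σh² = 1.3950.
Total variance with 4 standardized items is 4, so the solution explains 1.3950/4 = 0.3488.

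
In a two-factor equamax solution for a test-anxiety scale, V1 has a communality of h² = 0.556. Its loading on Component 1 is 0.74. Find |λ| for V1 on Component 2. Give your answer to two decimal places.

0.09

Under orthogonal rotation h² = Σλ², so λ_Component 2² = h² − (0.5476) = 0.556 − 0.5476 = 0.0084.
|λ| = √0.0084 = 0.0917.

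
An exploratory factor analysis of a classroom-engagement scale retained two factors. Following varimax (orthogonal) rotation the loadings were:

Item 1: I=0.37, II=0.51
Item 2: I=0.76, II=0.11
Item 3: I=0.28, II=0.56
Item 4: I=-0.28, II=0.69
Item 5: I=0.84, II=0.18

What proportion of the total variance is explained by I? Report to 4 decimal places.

0.3154

SS loadings for I = 0.37² + 0.76² + 0.28² + (-0.28)² + 0.84² = 1.5769
Proportion of variance = 1.5769 / 5 = 0.3154.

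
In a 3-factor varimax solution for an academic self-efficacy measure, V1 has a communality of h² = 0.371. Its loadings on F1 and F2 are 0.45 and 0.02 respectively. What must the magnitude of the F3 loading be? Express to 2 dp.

Under orthogonal rotation h² = Σλ², so λ_F3² = h² − (0.2029) = 0.371 − 0.2029 = 0.1681.
|λ| = √0.1681 = 0.4100.

0.41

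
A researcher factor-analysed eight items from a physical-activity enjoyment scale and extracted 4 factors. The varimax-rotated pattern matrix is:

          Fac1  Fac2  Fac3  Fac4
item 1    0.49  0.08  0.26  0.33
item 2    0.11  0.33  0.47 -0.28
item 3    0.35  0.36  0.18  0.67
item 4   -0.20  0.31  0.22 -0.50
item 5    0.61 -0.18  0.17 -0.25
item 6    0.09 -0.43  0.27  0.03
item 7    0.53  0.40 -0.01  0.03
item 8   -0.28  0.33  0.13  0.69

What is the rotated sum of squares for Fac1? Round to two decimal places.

1.15

SS loadings for Fac1 = 0.49² + 0.11² + 0.35² + (-0.20)² + 0.61² + 0.09² + 0.53² + (-0.28)² = 0.2401 + 0.0121 + 0.1225 + 0.0400 + 0.3721 + 0.0081 + 0.2809 + 0.0784 = 1.1542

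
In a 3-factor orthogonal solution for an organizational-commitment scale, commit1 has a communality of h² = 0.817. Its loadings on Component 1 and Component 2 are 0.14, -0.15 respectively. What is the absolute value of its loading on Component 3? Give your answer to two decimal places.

0.88

Under orthogonal rotation h² = Σλ², so λ_Component 3² = h² − (0.0421) = 0.817 − 0.0421 = 0.7749.
|λ| = √0.7749 = 0.8803.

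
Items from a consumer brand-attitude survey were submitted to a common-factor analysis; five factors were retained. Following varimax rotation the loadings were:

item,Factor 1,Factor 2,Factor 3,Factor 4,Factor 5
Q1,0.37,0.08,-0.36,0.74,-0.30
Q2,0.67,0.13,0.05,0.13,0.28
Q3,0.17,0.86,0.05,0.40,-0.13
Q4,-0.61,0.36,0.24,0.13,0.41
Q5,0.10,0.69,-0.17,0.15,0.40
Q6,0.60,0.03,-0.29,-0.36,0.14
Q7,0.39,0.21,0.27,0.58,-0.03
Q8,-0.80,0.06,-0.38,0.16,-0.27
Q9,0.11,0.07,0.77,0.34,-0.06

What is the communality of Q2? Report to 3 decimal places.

h² = 0.67² + 0.13² + 0.05² + 0.13² + 0.28² = 0.4489 + 0.0169 + 0.0025 + 0.0169 + 0.0784 = 0.5636

0.564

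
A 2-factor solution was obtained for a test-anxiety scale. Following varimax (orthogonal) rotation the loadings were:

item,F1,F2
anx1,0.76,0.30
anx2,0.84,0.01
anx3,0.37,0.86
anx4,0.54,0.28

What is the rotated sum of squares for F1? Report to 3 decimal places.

SS loadings for F1 = 0.76² + 0.84² + 0.37² + 0.54² = 0.5776 + 0.7056 + 0.1369 + 0.2916 = 1.7117

1.712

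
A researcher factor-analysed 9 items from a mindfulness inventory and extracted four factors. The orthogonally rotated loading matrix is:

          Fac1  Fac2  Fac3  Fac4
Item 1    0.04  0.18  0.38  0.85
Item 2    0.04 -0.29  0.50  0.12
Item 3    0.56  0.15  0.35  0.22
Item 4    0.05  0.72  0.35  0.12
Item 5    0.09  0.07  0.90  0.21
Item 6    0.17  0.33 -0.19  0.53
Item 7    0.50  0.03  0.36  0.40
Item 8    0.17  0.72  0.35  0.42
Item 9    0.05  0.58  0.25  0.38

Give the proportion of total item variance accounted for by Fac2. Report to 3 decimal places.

SS loadings for Fac2 = 0.18² + (-0.29)² + 0.15² + 0.72² + 0.07² + 0.33² + 0.03² + 0.72² + 0.58² = 1.6269
Proportion of variance = 1.6269 / 9 = 0.1808.

0.181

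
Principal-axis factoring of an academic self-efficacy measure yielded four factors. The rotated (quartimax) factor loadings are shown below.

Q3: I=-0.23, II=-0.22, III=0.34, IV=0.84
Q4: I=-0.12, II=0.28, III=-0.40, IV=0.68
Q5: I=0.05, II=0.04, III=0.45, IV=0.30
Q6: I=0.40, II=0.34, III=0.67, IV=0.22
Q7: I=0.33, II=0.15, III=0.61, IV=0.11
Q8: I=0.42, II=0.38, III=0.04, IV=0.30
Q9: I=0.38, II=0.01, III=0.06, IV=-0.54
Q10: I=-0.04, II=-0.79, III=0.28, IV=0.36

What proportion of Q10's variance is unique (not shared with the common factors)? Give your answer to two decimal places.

0.17

h² = (-0.04)² + (-0.79)² + 0.28² + 0.36² = 0.0016 + 0.6241 + 0.0784 + 0.1296 = 0.8337
Uniqueness u² = 1 − h² = 1 − 0.8337 = 0.1663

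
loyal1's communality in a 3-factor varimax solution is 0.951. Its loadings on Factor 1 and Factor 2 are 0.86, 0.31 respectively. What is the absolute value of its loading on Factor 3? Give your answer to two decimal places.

0.34

Under orthogonal rotation h² = Σλ², so λ_Factor 3² = h² − (0.8357) = 0.951 − 0.8357 = 0.1153.
|λ| = √0.1153 = 0.3396.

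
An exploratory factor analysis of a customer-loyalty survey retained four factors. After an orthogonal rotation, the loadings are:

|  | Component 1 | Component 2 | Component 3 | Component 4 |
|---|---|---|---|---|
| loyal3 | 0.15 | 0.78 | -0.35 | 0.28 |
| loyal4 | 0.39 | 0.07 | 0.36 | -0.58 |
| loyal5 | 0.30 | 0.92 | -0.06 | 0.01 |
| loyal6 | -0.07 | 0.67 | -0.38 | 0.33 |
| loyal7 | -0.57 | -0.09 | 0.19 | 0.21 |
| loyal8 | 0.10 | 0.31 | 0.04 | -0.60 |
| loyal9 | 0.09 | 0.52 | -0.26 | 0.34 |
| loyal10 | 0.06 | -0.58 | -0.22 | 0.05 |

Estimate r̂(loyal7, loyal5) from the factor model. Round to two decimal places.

r̂ = Σ λ_i·λ_j across factors = (-0.57)(0.30) + (-0.09)(0.92) + (0.19)(-0.06) + (0.21)(0.01)
  = -0.1710 -0.0828 -0.0114 +0.0021 = -0.2631

-0.26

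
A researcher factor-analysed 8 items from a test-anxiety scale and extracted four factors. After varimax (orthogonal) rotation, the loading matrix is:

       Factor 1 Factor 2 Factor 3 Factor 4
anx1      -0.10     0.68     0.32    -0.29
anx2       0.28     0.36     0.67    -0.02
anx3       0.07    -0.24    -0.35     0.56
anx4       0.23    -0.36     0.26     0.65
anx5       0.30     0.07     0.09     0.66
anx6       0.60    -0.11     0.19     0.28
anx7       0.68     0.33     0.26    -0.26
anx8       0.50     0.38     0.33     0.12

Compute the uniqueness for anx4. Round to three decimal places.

0.327

h² = 0.23² + (-0.36)² + 0.26² + 0.65² = 0.0529 + 0.1296 + 0.0676 + 0.4225 = 0.6726
Uniqueness u² = 1 − h² = 1 − 0.6726 = 0.3274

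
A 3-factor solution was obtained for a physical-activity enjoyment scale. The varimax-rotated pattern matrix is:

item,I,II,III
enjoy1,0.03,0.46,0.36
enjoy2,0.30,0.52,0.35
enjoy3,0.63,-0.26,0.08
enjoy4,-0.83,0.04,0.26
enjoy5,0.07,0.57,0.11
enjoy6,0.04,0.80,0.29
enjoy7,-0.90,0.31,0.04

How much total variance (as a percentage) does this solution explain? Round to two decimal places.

57.56%

SS loadings by factor: 1.9932, 1.6122, 0.4239; total = 4.0293.
Total variance with 7 standardized items is 7, so the solution explains 4.0293/7 = 0.5756 = 57.56%.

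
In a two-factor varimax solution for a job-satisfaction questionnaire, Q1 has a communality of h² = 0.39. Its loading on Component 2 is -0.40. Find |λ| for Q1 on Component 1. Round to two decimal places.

Under orthogonal rotation h² = Σλ², so λ_Component 1² = h² − (0.1600) = 0.39 − 0.1600 = 0.2300.
|λ| = √0.2300 = 0.4796.

0.48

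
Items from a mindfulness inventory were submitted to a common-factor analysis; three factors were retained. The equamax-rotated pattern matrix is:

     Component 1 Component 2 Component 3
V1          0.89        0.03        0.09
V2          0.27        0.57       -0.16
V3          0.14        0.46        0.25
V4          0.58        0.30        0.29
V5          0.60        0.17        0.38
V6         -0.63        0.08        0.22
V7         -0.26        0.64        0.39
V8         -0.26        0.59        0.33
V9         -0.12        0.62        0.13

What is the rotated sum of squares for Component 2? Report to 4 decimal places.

1.8048

SS loadings for Component 2 = 0.03² + 0.57² + 0.46² + 0.30² + 0.17² + 0.08² + 0.64² + 0.59² + 0.62² = 0.0009 + 0.3249 + 0.2116 + 0.0900 + 0.0289 + 0.0064 + 0.4096 + 0.3481 + 0.3844 = 1.8048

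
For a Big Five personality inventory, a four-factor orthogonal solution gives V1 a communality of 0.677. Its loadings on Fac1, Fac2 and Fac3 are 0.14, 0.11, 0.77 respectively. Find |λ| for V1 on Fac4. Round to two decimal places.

0.23

Under orthogonal rotation h² = Σλ², so λ_Fac4² = h² − (0.6246) = 0.677 − 0.6246 = 0.0524.
|λ| = √0.0524 = 0.2289.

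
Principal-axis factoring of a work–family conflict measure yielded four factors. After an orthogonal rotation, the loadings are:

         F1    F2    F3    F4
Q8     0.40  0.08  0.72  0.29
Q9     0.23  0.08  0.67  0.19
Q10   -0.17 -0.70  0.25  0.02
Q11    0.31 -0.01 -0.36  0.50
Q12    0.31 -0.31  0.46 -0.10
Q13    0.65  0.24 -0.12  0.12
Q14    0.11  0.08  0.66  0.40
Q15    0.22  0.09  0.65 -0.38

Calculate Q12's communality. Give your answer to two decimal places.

0.41

h² = 0.31² + (-0.31)² + 0.46² + (-0.10)² = 0.0961 + 0.0961 + 0.2116 + 0.0100 = 0.4138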